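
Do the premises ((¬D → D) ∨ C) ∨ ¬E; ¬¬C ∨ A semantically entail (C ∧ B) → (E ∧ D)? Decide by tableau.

No

Initial set: {(((¬D → D) ∨ C) ∨ ¬E); (¬¬C ∨ A); ¬((C ∧ B) → (E ∧ D))}.
¬((C ∧ B) → (E ∧ D)): α-rule — add (C ∧ B), ¬(E ∧ D).
(C ∧ B): α-rule — add C, B.
(((¬D → D) ∨ C) ∨ ¬E): β-rule — branch into ((¬D → D) ∨ C)  //  ¬E.
  branch 1 (add ((¬D → D) ∨ C)):
    (¬¬C ∨ A): β-rule — branch into ¬¬C  //  A.
      branch 1.1 (add ¬¬C):
        ¬¬C: drop double negation, giving C.
        ¬(E ∧ D): β-rule — branch into ¬E  //  ¬D.
          branch 1.1.1 (add ¬E):
            ((¬D → D) ∨ C): β-rule — branch into (¬D → D)  //  C.
              branch 1.1.1.1 (add (¬D → D)):
                (¬D → D): β-rule — branch into ¬¬D  //  D.
                  branch 1.1.1.1.1 (add ¬¬D):
                    ○ open, literals {B=T, C=T, D=T, E=F}.
                  branch 1.1.1.1.2 (add D):
                    ○ open, literals {B=T, C=T, D=T, E=F}.
              branch 1.1.1.2 (add C):
                ○ open, literals {B=T, C=T, E=F}.
          branch 1.1.2 (add ¬D):
            ((¬D → D) ∨ C): β-rule — branch into (¬D → D)  //  C.
              branch 1.1.2.1 (add (¬D → D)):
                (¬D → D): β-rule — branch into ¬¬D  //  D.
                  branch 1.1.2.1.1 (add ¬¬D):
                    × closes — contains both D and ¬D.
                  branch 1.1.2.1.2 (add D):
                    × closes — contains both D and ¬D.
              branch 1.1.2.2 (add C):
                ○ open, literals {B=T, C=T, D=F}.
      branch 1.2 (add A):
        ¬(E ∧ D): β-rule — branch into ¬E  //  ¬D.
          branch 1.2.1 (add ¬E):
            ((¬D → D) ∨ C): β-rule — branch into (¬D → D)  //  C.
              branch 1.2.1.1 (add (¬D → D)):
                (¬D → D): β-rule — branch into ¬¬D  //  D.
                  branch 1.2.1.1.1 (add ¬¬D):
                    ○ open, literals {A=T, B=T, C=T, D=T, E=F}.
                  branch 1.2.1.1.2 (add D):
                    ○ open, literals {A=T, B=T, C=T, D=T, E=F}.
              branch 1.2.1.2 (add C):
                ○ open, literals {A=T, B=T, C=T, E=F}.
          branch 1.2.2 (add ¬D):
            ((¬D → D) ∨ C): β-rule — branch into (¬D → D)  //  C.
              branch 1.2.2.1 (add (¬D → D)):
                (¬D → D): β-rule — branch into ¬¬D  //  D.
                  branch 1.2.2.1.1 (add ¬¬D):
                    × closes — contains both D and ¬D.
                  branch 1.2.2.1.2 (add D):
                    × closes — contains both D and ¬D.
              branch 1.2.2.2 (add C):
                ○ open, literals {A=T, B=T, C=T, D=F}.
  branch 2 (add ¬E):
    (¬¬C ∨ A): β-rule — branch into ¬¬C  //  A.
      branch 2.1 (add ¬¬C):
        ¬¬C: drop double negation, giving C.
        ¬(E ∧ D): β-rule — branch into ¬E  //  ¬D.
          branch 2.1.1 (add ¬E):
            ○ open, literals {B=T, C=T, E=F}.
          branch 2.1.2 (add ¬D):
            ○ open, literals {B=T, C=T, D=F, E=F}.
      branch 2.2 (add A):
        ¬(E ∧ D): β-rule — branch into ¬E  //  ¬D.
          branch 2.2.1 (add ¬E):
            ○ open, literals {A=T, B=T, C=T, E=F}.
          branch 2.2.2 (add ¬D):
            ○ open, literals {A=T, B=T, C=T, D=F, E=F}.
4 branches closed, 12 open.
An open branch gives a countermodel: B=T, C=T, D=T, E=F (unmentioned atoms arbitrary); the premises hold there but the conclusion fails.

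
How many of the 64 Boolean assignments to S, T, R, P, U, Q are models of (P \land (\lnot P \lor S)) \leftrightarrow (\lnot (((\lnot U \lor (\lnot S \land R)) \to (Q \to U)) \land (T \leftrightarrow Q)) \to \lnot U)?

Initial set: {((P \land (\lnot P \lor S)) \leftrightarrow (\lnot (((\lnot U \lor (\lnot S \land R)) \to (Q \to U)) \land (T \leftrightarrow Q)) \to \lnot U))}.
((P \land (\lnot P \lor S)) \leftrightarrow (\lnot (((\lnot U \lor (\lnot S \land R)) \to (Q \to U)) \land (T \leftrightarrow Q)) \to \lnot U)): β-rule — branch into (P \land (\lnot P \lor S)), (\lnot (((\lnot U \lor (\lnot S \land R)) \to (Q \to U)) \land (T \leftrightarrow Q)) \to \lnot U)  //  \lnot (P \land (\lnot P \lor S)), \lnot (\lnot (((\lnot U \lor (\lnot S \land R)) \to (Q \to U)) \land (T \leftrightarrow Q)) \to \lnot U).
  branch 1 (add (P \land (\lnot P \lor S)), (\lnot (((\lnot U \lor (\lnot S \land R)) \to (Q \to U)) \land (T \leftrightarrow Q)) \to \lnot U)):
    (P \land (\lnot P \lor S)): α-rule — add P, (\lnot P \lor S).
    (\lnot (((\lnot U \lor (\lnot S \land R)) \to (Q \to U)) \land (T \leftrightarrow Q)) \to \lnot U): β-rule — branch into \lnot \lnot (((\lnot U \lor (\lnot S \land R)) \to (Q \to U)) \land (T \leftrightarrow Q))  //  \lnot U.
      branch 1.1 (add \lnot \lnot (((\lnot U \lor (\lnot S \land R)) \to (Q \to U)) \land (T \leftrightarrow Q))):
        \lnot \lnot (((\lnot U \lor (\lnot S \land R)) \to (Q \to U)) \land (T \leftrightarrow Q)): α-rule — add ((\lnot U \lor (\lnot S \land R)) \to (Q \to U)), (T \leftrightarrow Q).
        (\lnot P \lor S): β-rule — branch into \lnot P  //  S.
          branch 1.1.1 (add \lnot P):
            × closes — contains both P and \lnot P.
          branch 1.1.2 (add S):
            ((\lnot U \lor (\lnot S \land R)) \to (Q \to U)): β-rule — branch into \lnot (\lnot U \lor (\lnot S \land R))  //  (Q \to U).
              branch 1.1.2.1 (add \lnot (\lnot U \lor (\lnot S \land R))):
                \lnot (\lnot U \lor (\lnot S \land R)): α-rule — add \lnot \lnot U, \lnot (\lnot S \land R).
                (T \leftrightarrow Q): β-rule — branch into T, Q  //  \lnot T, \lnot Q.
                  branch 1.1.2.1.1 (add T, Q):
                    \lnot (\lnot S \land R): β-rule — branch into \lnot \lnot S  //  \lnot R.
                      branch 1.1.2.1.1.1 (add \lnot \lnot S):
                        ○ open, literals {P=true, Q=true, S=true, T=true, U=true}.
                      branch 1.1.2.1.1.2 (add \lnot R):
                        ○ open, literals {P=true, Q=true, R=false, S=true, T=true, U=true}.
                  branch 1.1.2.1.2 (add \lnot T, \lnot Q):
                    \lnot (\lnot S \land R): β-rule — branch into \lnot \lnot S  //  \lnot R.
                      branch 1.1.2.1.2.1 (add \lnot \lnot S):
                        ○ open, literals {P=true, Q=false, S=true, T=false, U=true}.
                      branch 1.1.2.1.2.2 (add \lnot R):
                        ○ open, literals {P=true, Q=false, R=false, S=true, T=false, U=true}.
              branch 1.1.2.2 (add (Q \to U)):
                (T \leftrightarrow Q): β-rule — branch into T, Q  //  \lnot T, \lnot Q.
                  branch 1.1.2.2.1 (add T, Q):
                    (Q \to U): β-rule — branch into \lnot Q  //  U.
                      branch 1.1.2.2.1.1 (add \lnot Q):
                        × closes — contains both Q and \lnot Q.
                      branch 1.1.2.2.1.2 (add U):
                        ○ open, literals {P=true, Q=true, S=true, T=true, U=true}.
                  branch 1.1.2.2.2 (add \lnot T, \lnot Q):
                    (Q \to U): β-rule — branch into \lnot Q  //  U.
                      branch 1.1.2.2.2.1 (add \lnot Q):
                        ○ open, literals {P=true, Q=false, S=true, T=false}.
                      branch 1.1.2.2.2.2 (add U):
                        ○ open, literals {P=true, Q=false, S=true, T=false, U=true}.
      branch 1.2 (add \lnot U):
        (\lnot P \lor S): β-rule — branch into \lnot P  //  S.
          branch 1.2.1 (add \lnot P):
            × closes — contains both P and \lnot P.
          branch 1.2.2 (add S):
            ○ open, literals {P=true, S=true, U=false}.
  branch 2 (add \lnot (P \land (\lnot P \lor S)), \lnot (\lnot (((\lnot U \lor (\lnot S \land R)) \to (Q \to U)) \land (T \leftrightarrow Q)) \to \lnot U)):
    \lnot (\lnot (((\lnot U \lor (\lnot S \land R)) \to (Q \to U)) \land (T \leftrightarrow Q)) \to \lnot U): α-rule — add \lnot (((\lnot U \lor (\lnot S \land R)) \to (Q \to U)) \land (T \leftrightarrow Q)), \lnot \lnot U.
    \lnot (P \land (\lnot P \lor S)): β-rule — branch into \lnot P  //  \lnot (\lnot P \lor S).
      branch 2.1 (add \lnot P):
        \lnot (((\lnot U \lor (\lnot S \land R)) \to (Q \to U)) \land (T \leftrightarrow Q)): β-rule — branch into \lnot ((\lnot U \lor (\lnot S \land R)) \to (Q \to U))  //  \lnot (T \leftrightarrow Q).
          branch 2.1.1 (add \lnot ((\lnot U \lor (\lnot S \land R)) \to (Q \to U))):
            \lnot ((\lnot U \lor (\lnot S \land R)) \to (Q \to U)): α-rule — add (\lnot U \lor (\lnot S \land R)), \lnot (Q \to U).
            \lnot (Q \to U): α-rule — add Q, \lnot U.
            × closes — contains both U and \lnot U.
          branch 2.1.2 (add \lnot (T \leftrightarrow Q)):
            \lnot (T \leftrightarrow Q): β-rule — branch into T, \lnot Q  //  \lnot T, Q.
              branch 2.1.2.1 (add T, \lnot Q):
                ○ open, literals {P=false, Q=false, T=true, U=true}.
              branch 2.1.2.2 (add \lnot T, Q):
                ○ open, literals {P=false, Q=true, T=false, U=true}.
      branch 2.2 (add \lnot (\lnot P \lor S)):
        \lnot (\lnot P \lor S): α-rule — add \lnot \lnot P, \lnot S.
        \lnot (((\lnot U \lor (\lnot S \land R)) \to (Q \to U)) \land (T \leftrightarrow Q)): β-rule — branch into \lnot ((\lnot U \lor (\lnot S \land R)) \to (Q \to U))  //  \lnot (T \leftrightarrow Q).
          branch 2.2.1 (add \lnot ((\lnot U \lor (\lnot S \land R)) \to (Q \to U))):
            \lnot ((\lnot U \lor (\lnot S \land R)) \to (Q \to U)): α-rule — add (\lnot U \lor (\lnot S \land R)), \lnot (Q \to U).
            \lnot (Q \to U): α-rule — add Q, \lnot U.
            × closes — contains both U and \lnot U.
          branch 2.2.2 (add \lnot (T \leftrightarrow Q)):
            \lnot (T \leftrightarrow Q): β-rule — branch into T, \lnot Q  //  \lnot T, Q.
              branch 2.2.2.1 (add T, \lnot Q):
                ○ open, literals {P=true, Q=false, S=false, T=true, U=true}.
              branch 2.2.2.2 (add \lnot T, Q):
                ○ open, literals {P=true, Q=true, S=false, T=false, U=true}.
5 branches closed, 12 open.
Each open branch fixes some atoms; the unmentioned ones are free. Counting distinct full assignments: branch {P=true, Q=true, S=true, T=true, U=true} (R) contributes 2 new; branch {P=true, Q=true, R=false, S=true, T=true, U=true} (none free) contributes 0 new; branch {P=true, Q=false, S=true, T=false, U=true} (R) contributes 2 new; branch {P=true, Q=false, R=false, S=true, T=false, U=true} (none free) contributes 0 new; branch {P=true, Q=true, S=true, T=true, U=true} (R) contributes 0 new; branch {P=true, Q=false, S=true, T=false} (R, U) contributes 2 new; branch {P=true, Q=false, S=true, T=false, U=true} (R) contributes 0 new; branch {P=true, S=true, U=false} (T, R, Q) contributes 6 new; branch {P=false, Q=false, T=true, U=true} (S, R) contributes 4 new; branch {P=false, Q=true, T=false, U=true} (S, R) contributes 4 new; branch {P=true, Q=false, S=false, T=true, U=true} (R) contributes 2 new; branch {P=true, Q=true, S=false, T=false, U=true} (R) contributes 2 new. Total: 24.

24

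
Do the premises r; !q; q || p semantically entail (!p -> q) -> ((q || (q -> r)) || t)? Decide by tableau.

Yes

Initial set: {T r; T !q; T (q || p); F ((!p -> q) -> ((q || (q -> r)) || t))}.
F ((!p -> q) -> ((q || (q -> r)) || t)): α-rule — add T (!p -> q), F ((q || (q -> r)) || t).
F ((q || (q -> r)) || t): α-rule — add F (q || (q -> r)), F t.
F (q || (q -> r)): α-rule — add F q, F (q -> r).
F (q -> r): α-rule — add T q, F r.
× closes — contains both q and !q.
All 1 branch closes.
Every branch closed, so the premises entail the conclusion.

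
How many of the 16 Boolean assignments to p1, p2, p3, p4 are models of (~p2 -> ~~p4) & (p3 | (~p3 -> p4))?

10

Initial set: {((~p2 -> ~~p4) & (p3 | (~p3 -> p4)))}.
((~p2 -> ~~p4) & (p3 | (~p3 -> p4))): α-rule — add (~p2 -> ~~p4), (p3 | (~p3 -> p4)).
(~p2 -> ~~p4): β-rule — branch into ~~p2  //  ~~p4.
  branch 1 (add ~~p2):
    (p3 | (~p3 -> p4)): β-rule — branch into p3  //  (~p3 -> p4).
      branch 1.1 (add p3):
        ○ open, literals {p2=1, p3=1}.
      branch 1.2 (add (~p3 -> p4)):
        (~p3 -> p4): β-rule — branch into ~~p3  //  p4.
          branch 1.2.1 (add ~~p3):
            ○ open, literals {p2=1, p3=1}.
          branch 1.2.2 (add p4):
            ○ open, literals {p2=1, p4=1}.
  branch 2 (add ~~p4):
    ~~p4: drop double negation, giving p4.
    (p3 | (~p3 -> p4)): β-rule — branch into p3  //  (~p3 -> p4).
      branch 2.1 (add p3):
        ○ open, literals {p3=1, p4=1}.
      branch 2.2 (add (~p3 -> p4)):
        (~p3 -> p4): β-rule — branch into ~~p3  //  p4.
          branch 2.2.1 (add ~~p3):
            ○ open, literals {p3=1, p4=1}.
          branch 2.2.2 (add p4):
            ○ open, literals {p4=1}.
0 branches closed, 6 open.
Each open branch fixes some atoms; the unmentioned ones are free. Counting distinct full assignments: branch {p2=1, p3=1} (p1, p4) contributes 4 new; branch {p2=1, p3=1} (p1, p4) contributes 0 new; branch {p2=1, p4=1} (p1, p3) contributes 2 new; branch {p3=1, p4=1} (p1, p2) contributes 2 new; branch {p3=1, p4=1} (p1, p2) contributes 0 new; branch {p4=1} (p1, p2, p3) contributes 2 new. Total: 10.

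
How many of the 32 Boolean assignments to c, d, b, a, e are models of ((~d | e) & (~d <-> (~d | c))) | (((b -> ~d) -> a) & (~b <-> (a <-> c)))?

Initial set: {(((~d | e) & (~d <-> (~d | c))) | (((b -> ~d) -> a) & (~b <-> (a <-> c))))}.
(((~d | e) & (~d <-> (~d | c))) | (((b -> ~d) -> a) & (~b <-> (a <-> c)))): β-rule — branch into ((~d | e) & (~d <-> (~d | c)))  //  (((b -> ~d) -> a) & (~b <-> (a <-> c))).
  branch 1 (add ((~d | e) & (~d <-> (~d | c)))):
    ((~d | e) & (~d <-> (~d | c))): α-rule — add (~d | e), (~d <-> (~d | c)).
    (~d | e): β-rule — branch into ~d  //  e.
      branch 1.1 (add ~d):
        (~d <-> (~d | c)): β-rule — branch into ~d, (~d | c)  //  ~~d, ~(~d | c).
          branch 1.1.1 (add ~d, (~d | c)):
            (~d | c): β-rule — branch into ~d  //  c.
              branch 1.1.1.1 (add ~d):
                ○ open, literals {d=false}.
              branch 1.1.1.2 (add c):
                ○ open, literals {c=true, d=false}.
          branch 1.1.2 (add ~~d, ~(~d | c)):
            × closes — contains both d and ~d.
      branch 1.2 (add e):
        (~d <-> (~d | c)): β-rule — branch into ~d, (~d | c)  //  ~~d, ~(~d | c).
          branch 1.2.1 (add ~d, (~d | c)):
            (~d | c): β-rule — branch into ~d  //  c.
              branch 1.2.1.1 (add ~d):
                ○ open, literals {d=false, e=true}.
              branch 1.2.1.2 (add c):
                ○ open, literals {c=true, d=false, e=true}.
          branch 1.2.2 (add ~~d, ~(~d | c)):
            ~(~d | c): α-rule — add ~~d, ~c.
            ○ open, literals {c=false, d=true, e=true}.
  branch 2 (add (((b -> ~d) -> a) & (~b <-> (a <-> c)))):
    (((b -> ~d) -> a) & (~b <-> (a <-> c))): α-rule — add ((b -> ~d) -> a), (~b <-> (a <-> c)).
    ((b -> ~d) -> a): β-rule — branch into ~(b -> ~d)  //  a.
      branch 2.1 (add ~(b -> ~d)):
        ~(b -> ~d): α-rule — add b, ~~d.
        (~b <-> (a <-> c)): β-rule — branch into ~b, (a <-> c)  //  ~~b, ~(a <-> c).
          branch 2.1.1 (add ~b, (a <-> c)):
            × closes — contains both b and ~b.
          branch 2.1.2 (add ~~b, ~(a <-> c)):
            ~(a <-> c): β-rule — branch into a, ~c  //  ~a, c.
              branch 2.1.2.1 (add a, ~c):
                ○ open, literals {a=true, b=true, c=false, d=true}.
              branch 2.1.2.2 (add ~a, c):
                ○ open, literals {a=false, b=true, c=true, d=true}.
      branch 2.2 (add a):
        (~b <-> (a <-> c)): β-rule — branch into ~b, (a <-> c)  //  ~~b, ~(a <-> c).
          branch 2.2.1 (add ~b, (a <-> c)):
            (a <-> c): β-rule — branch into a, c  //  ~a, ~c.
              branch 2.2.1.1 (add a, c):
                ○ open, literals {a=true, b=false, c=true}.
              branch 2.2.1.2 (add ~a, ~c):
                × closes — contains both a and ~a.
          branch 2.2.2 (add ~~b, ~(a <-> c)):
            ~(a <-> c): β-rule — branch into a, ~c  //  ~a, c.
              branch 2.2.2.1 (add a, ~c):
                ○ open, literals {a=true, b=true, c=false}.
              branch 2.2.2.2 (add ~a, c):
                × closes — contains both a and ~a.
4 branches closed, 9 open.
Each open branch fixes some atoms; the unmentioned ones are free. Counting distinct full assignments: branch {d=false} (c, b, a, e) contributes 16 new; branch {c=true, d=false} (b, a, e) contributes 0 new; branch {d=false, e=true} (c, b, a) contributes 0 new; branch {c=true, d=false, e=true} (b, a) contributes 0 new; branch {c=false, d=true, e=true} (b, a) contributes 4 new; branch {a=true, b=true, c=false, d=true} (e) contributes 1 new; branch {a=false, b=true, c=true, d=true} (e) contributes 2 new; branch {a=true, b=false, c=true} (d, e) contributes 2 new; branch {a=true, b=true, c=false} (d, e) contributes 0 new. Total: 25.

25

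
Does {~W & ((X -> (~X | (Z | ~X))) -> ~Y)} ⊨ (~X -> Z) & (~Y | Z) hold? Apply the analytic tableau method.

No

Initial set: {(~W & ((X -> (~X | (Z | ~X))) -> ~Y)); ~((~X -> Z) & (~Y | Z))}.
(~W & ((X -> (~X | (Z | ~X))) -> ~Y)): α-rule — add ~W, ((X -> (~X | (Z | ~X))) -> ~Y).
~((~X -> Z) & (~Y | Z)): β-rule — branch into ~(~X -> Z)  //  ~(~Y | Z).
  branch 1 (add ~(~X -> Z)):
    ~(~X -> Z): α-rule — add ~X, ~Z.
    ((X -> (~X | (Z | ~X))) -> ~Y): β-rule — branch into ~(X -> (~X | (Z | ~X)))  //  ~Y.
      branch 1.1 (add ~(X -> (~X | (Z | ~X)))):
        ~(X -> (~X | (Z | ~X))): α-rule — add X, ~(~X | (Z | ~X)).
        × closes — contains both X and ~X.
      branch 1.2 (add ~Y):
        ○ open, literals {W=0, X=0, Y=0, Z=0}.
  branch 2 (add ~(~Y | Z)):
    ~(~Y | Z): α-rule — add ~~Y, ~Z.
    ((X -> (~X | (Z | ~X))) -> ~Y): β-rule — branch into ~(X -> (~X | (Z | ~X)))  //  ~Y.
      branch 2.1 (add ~(X -> (~X | (Z | ~X)))):
        ~(X -> (~X | (Z | ~X))): α-rule — add X, ~(~X | (Z | ~X)).
        ~(~X | (Z | ~X)): α-rule — add ~~X, ~(Z | ~X).
        ~(Z | ~X): α-rule — add ~Z, ~~X.
        ○ open, literals {W=0, X=1, Y=1, Z=0}.
      branch 2.2 (add ~Y):
        × closes — contains both Y and ~Y.
2 branches closed, 2 open.
An open branch gives a countermodel: W=0, X=0, Y=0, Z=0 (unmentioned atoms arbitrary); the premises hold there but the conclusion fails.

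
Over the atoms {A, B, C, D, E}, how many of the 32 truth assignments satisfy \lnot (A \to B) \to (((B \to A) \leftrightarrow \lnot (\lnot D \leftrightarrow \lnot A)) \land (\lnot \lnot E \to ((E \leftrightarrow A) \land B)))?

26

Initial set: {(\lnot (A \to B) \to (((B \to A) \leftrightarrow \lnot (\lnot D \leftrightarrow \lnot A)) \land (\lnot \lnot E \to ((E \leftrightarrow A) \land B))))}.
(\lnot (A \to B) \to (((B \to A) \leftrightarrow \lnot (\lnot D \leftrightarrow \lnot A)) \land (\lnot \lnot E \to ((E \leftrightarrow A) \land B)))): β-rule — branch into \lnot \lnot (A \to B)  //  (((B \to A) \leftrightarrow \lnot (\lnot D \leftrightarrow \lnot A)) \land (\lnot \lnot E \to ((E \leftrightarrow A) \land B))).
  branch 1 (add \lnot \lnot (A \to B)):
    \lnot \lnot (A \to B): β-rule — branch into \lnot A  //  B.
      branch 1.1 (add \lnot A):
        ○ open, literals {A=F}.
      branch 1.2 (add B):
        ○ open, literals {B=T}.
  branch 2 (add (((B \to A) \leftrightarrow \lnot (\lnot D \leftrightarrow \lnot A)) \land (\lnot \lnot E \to ((E \leftrightarrow A) \land B)))):
    (((B \to A) \leftrightarrow \lnot (\lnot D \leftrightarrow \lnot A)) \land (\lnot \lnot E \to ((E \leftrightarrow A) \land B))): α-rule — add ((B \to A) \leftrightarrow \lnot (\lnot D \leftrightarrow \lnot A)), (\lnot \lnot E \to ((E \leftrightarrow A) \land B)).
    ((B \to A) \leftrightarrow \lnot (\lnot D \leftrightarrow \lnot A)): β-rule — branch into (B \to A), \lnot (\lnot D \leftrightarrow \lnot A)  //  \lnot (B \to A), \lnot \lnot (\lnot D \leftrightarrow \lnot A).
      branch 2.1 (add (B \to A), \lnot (\lnot D \leftrightarrow \lnot A)):
        (\lnot \lnot E \to ((E \leftrightarrow A) \land B)): β-rule — branch into \lnot \lnot \lnot E  //  ((E \leftrightarrow A) \land B).
          branch 2.1.1 (add \lnot \lnot \lnot E):
            \lnot \lnot \lnot E: drop double negation, giving \lnot E.
            (B \to A): β-rule — branch into \lnot B  //  A.
              branch 2.1.1.1 (add \lnot B):
                \lnot (\lnot D \leftrightarrow \lnot A): β-rule — branch into \lnot D, \lnot \lnot A  //  \lnot \lnot D, \lnot A.
                  branch 2.1.1.1.1 (add \lnot D, \lnot \lnot A):
                    ○ open, literals {A=T, B=F, D=F, E=F}.
                  branch 2.1.1.1.2 (add \lnot \lnot D, \lnot A):
                    ○ open, literals {A=F, B=F, D=T, E=F}.
              branch 2.1.1.2 (add A):
                \lnot (\lnot D \leftrightarrow \lnot A): β-rule — branch into \lnot D, \lnot \lnot A  //  \lnot \lnot D, \lnot A.
                  branch 2.1.1.2.1 (add \lnot D, \lnot \lnot A):
                    ○ open, literals {A=T, D=F, E=F}.
                  branch 2.1.1.2.2 (add \lnot \lnot D, \lnot A):
                    × closes — contains both A and \lnot A.
          branch 2.1.2 (add ((E \leftrightarrow A) \land B)):
            ((E \leftrightarrow A) \land B): α-rule — add (E \leftrightarrow A), B.
            (B \to A): β-rule — branch into \lnot B  //  A.
              branch 2.1.2.1 (add \lnot B):
                × closes — contains both B and \lnot B.
              branch 2.1.2.2 (add A):
                \lnot (\lnot D \leftrightarrow \lnot A): β-rule — branch into \lnot D, \lnot \lnot A  //  \lnot \lnot D, \lnot A.
                  branch 2.1.2.2.1 (add \lnot D, \lnot \lnot A):
                    (E \leftrightarrow A): β-rule — branch into E, A  //  \lnot E, \lnot A.
                      branch 2.1.2.2.1.1 (add E, A):
                        ○ open, literals {A=T, B=T, D=F, E=T}.
                      branch 2.1.2.2.1.2 (add \lnot E, \lnot A):
                        × closes — contains both A and \lnot A.
                  branch 2.1.2.2.2 (add \lnot \lnot D, \lnot A):
                    × closes — contains both A and \lnot A.
      branch 2.2 (add \lnot (B \to A), \lnot \lnot (\lnot D \leftrightarrow \lnot A)):
        \lnot (B \to A): α-rule — add B, \lnot A.
        (\lnot \lnot E \to ((E \leftrightarrow A) \land B)): β-rule — branch into \lnot \lnot \lnot E  //  ((E \leftrightarrow A) \land B).
          branch 2.2.1 (add \lnot \lnot \lnot E):
            \lnot \lnot \lnot E: drop double negation, giving \lnot E.
            \lnot \lnot (\lnot D \leftrightarrow \lnot A): β-rule — branch into \lnot D, \lnot A  //  \lnot \lnot D, \lnot \lnot A.
              branch 2.2.1.1 (add \lnot D, \lnot A):
                ○ open, literals {A=F, B=T, D=F, E=F}.
              branch 2.2.1.2 (add \lnot \lnot D, \lnot \lnot A):
                × closes — contains both A and \lnot A.
          branch 2.2.2 (add ((E \leftrightarrow A) \land B)):
            ((E \leftrightarrow A) \land B): α-rule — add (E \leftrightarrow A), B.
            \lnot \lnot (\lnot D \leftrightarrow \lnot A): β-rule — branch into \lnot D, \lnot A  //  \lnot \lnot D, \lnot \lnot A.
              branch 2.2.2.1 (add \lnot D, \lnot A):
                (E \leftrightarrow A): β-rule — branch into E, A  //  \lnot E, \lnot A.
                  branch 2.2.2.1.1 (add E, A):
                    × closes — contains both A and \lnot A.
                  branch 2.2.2.1.2 (add \lnot E, \lnot A):
                    ○ open, literals {A=F, B=T, D=F, E=F}.
              branch 2.2.2.2 (add \lnot \lnot D, \lnot \lnot A):
                × closes — contains both A and \lnot A.
7 branches closed, 8 open.
Each open branch fixes some atoms; the unmentioned ones are free. Counting distinct full assignments: branch {A=F} (B, C, D, E) contributes 16 new; branch {B=T} (A, C, D, E) contributes 8 new; branch {A=T, B=F, D=F, E=F} (C) contributes 2 new; branch {A=F, B=F, D=T, E=F} (C) contributes 0 new; branch {A=T, D=F, E=F} (B, C) contributes 0 new; branch {A=T, B=T, D=F, E=T} (C) contributes 0 new; branch {A=F, B=T, D=F, E=F} (C) contributes 0 new; branch {A=F, B=T, D=F, E=F} (C) contributes 0 new. Total: 26.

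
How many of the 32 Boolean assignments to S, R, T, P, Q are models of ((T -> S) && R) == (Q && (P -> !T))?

Initial set: {(((T -> S) && R) == (Q && (P -> !T)))}.
(((T -> S) && R) == (Q && (P -> !T))): β-rule — branch into ((T -> S) && R), (Q && (P -> !T))  //  !((T -> S) && R), !(Q && (P -> !T)).
  branch 1 (add ((T -> S) && R), (Q && (P -> !T))):
    ((T -> S) && R): α-rule — add (T -> S), R.
    (Q && (P -> !T)): α-rule — add Q, (P -> !T).
    (T -> S): β-rule — branch into !T  //  S.
      branch 1.1 (add !T):
        (P -> !T): β-rule — branch into !P  //  !T.
          branch 1.1.1 (add !P):
            ○ open, literals {P=0, Q=1, R=1, T=0}.
          branch 1.1.2 (add !T):
            ○ open, literals {Q=1, R=1, T=0}.
      branch 1.2 (add S):
        (P -> !T): β-rule — branch into !P  //  !T.
          branch 1.2.1 (add !P):
            ○ open, literals {P=0, Q=1, R=1, S=1}.
          branch 1.2.2 (add !T):
            ○ open, literals {Q=1, R=1, S=1, T=0}.
  branch 2 (add !((T -> S) && R), !(Q && (P -> !T))):
    !((T -> S) && R): β-rule — branch into !(T -> S)  //  !R.
      branch 2.1 (add !(T -> S)):
        !(T -> S): α-rule — add T, !S.
        !(Q && (P -> !T)): β-rule — branch into !Q  //  !(P -> !T).
          branch 2.1.1 (add !Q):
            ○ open, literals {Q=0, S=0, T=1}.
          branch 2.1.2 (add !(P -> !T)):
            !(P -> !T): α-rule — add P, !!T.
            ○ open, literals {P=1, S=0, T=1}.
      branch 2.2 (add !R):
        !(Q && (P -> !T)): β-rule — branch into !Q  //  !(P -> !T).
          branch 2.2.1 (add !Q):
            ○ open, literals {Q=0, R=0}.
          branch 2.2.2 (add !(P -> !T)):
            !(P -> !T): α-rule — add P, !!T.
            ○ open, literals {P=1, R=0, T=1}.
0 branches closed, 8 open.
Each open branch fixes some atoms; the unmentioned ones are free. Counting distinct full assignments: branch {P=0, Q=1, R=1, T=0} (S) contributes 2 new; branch {Q=1, R=1, T=0} (S, P) contributes 2 new; branch {P=0, Q=1, R=1, S=1} (T) contributes 1 new; branch {Q=1, R=1, S=1, T=0} (P) contributes 0 new; branch {Q=0, S=0, T=1} (R, P) contributes 4 new; branch {P=1, S=0, T=1} (R, Q) contributes 2 new; branch {Q=0, R=0} (S, T, P) contributes 6 new; branch {P=1, R=0, T=1} (S, Q) contributes 1 new. Total: 18.

18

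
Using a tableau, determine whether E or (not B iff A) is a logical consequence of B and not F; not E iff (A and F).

Initial set: {(B and not F); (not E iff (A and F)); not (E or (not B iff A))}.
(B and not F): α-rule — add B, not F.
not (E or (not B iff A)): α-rule — add not E, not (not B iff A).
(not E iff (A and F)): β-rule — branch into not E, (A and F)  //  not not E, not (A and F).
  branch 1 (add not E, (A and F)):
    (A and F): α-rule — add A, F.
    × closes — contains both F and not F.
  branch 2 (add not not E, not (A and F)):
    × closes — contains both E and not E.
All 2 branches close.
Every branch closed, so the premises entail the conclusion.

Yes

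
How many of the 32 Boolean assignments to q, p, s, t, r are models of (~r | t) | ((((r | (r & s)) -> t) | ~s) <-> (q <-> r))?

Initial set: {((~r | t) | ((((r | (r & s)) -> t) | ~s) <-> (q <-> r)))}.
((~r | t) | ((((r | (r & s)) -> t) | ~s) <-> (q <-> r))): β-rule — branch into (~r | t)  //  ((((r | (r & s)) -> t) | ~s) <-> (q <-> r)).
  branch 1 (add (~r | t)):
    (~r | t): β-rule — branch into ~r  //  t.
      branch 1.1 (add ~r):
        ○ open, literals {r=F}.
      branch 1.2 (add t):
        ○ open, literals {t=T}.
  branch 2 (add ((((r | (r & s)) -> t) | ~s) <-> (q <-> r))):
    ((((r | (r & s)) -> t) | ~s) <-> (q <-> r)): β-rule — branch into (((r | (r & s)) -> t) | ~s), (q <-> r)  //  ~(((r | (r & s)) -> t) | ~s), ~(q <-> r).
      branch 2.1 (add (((r | (r & s)) -> t) | ~s), (q <-> r)):
        (((r | (r & s)) -> t) | ~s): β-rule — branch into ((r | (r & s)) -> t)  //  ~s.
          branch 2.1.1 (add ((r | (r & s)) -> t)):
            (q <-> r): β-rule — branch into q, r  //  ~q, ~r.
              branch 2.1.1.1 (add q, r):
                ((r | (r & s)) -> t): β-rule — branch into ~(r | (r & s))  //  t.
                  branch 2.1.1.1.1 (add ~(r | (r & s))):
                    ~(r | (r & s)): α-rule — add ~r, ~(r & s).
                    × closes — contains both r and ~r.
                  branch 2.1.1.1.2 (add t):
                    ○ open, literals {q=T, r=T, t=T}.
              branch 2.1.1.2 (add ~q, ~r):
                ((r | (r & s)) -> t): β-rule — branch into ~(r | (r & s))  //  t.
                  branch 2.1.1.2.1 (add ~(r | (r & s))):
                    ~(r | (r & s)): α-rule — add ~r, ~(r & s).
                    ~(r & s): β-rule — branch into ~r  //  ~s.
                      branch 2.1.1.2.1.1 (add ~r):
                        ○ open, literals {q=F, r=F}.
                      branch 2.1.1.2.1.2 (add ~s):
                        ○ open, literals {q=F, r=F, s=F}.
                  branch 2.1.1.2.2 (add t):
                    ○ open, literals {q=F, r=F, t=T}.
          branch 2.1.2 (add ~s):
            (q <-> r): β-rule — branch into q, r  //  ~q, ~r.
              branch 2.1.2.1 (add q, r):
                ○ open, literals {q=T, r=T, s=F}.
              branch 2.1.2.2 (add ~q, ~r):
                ○ open, literals {q=F, r=F, s=F}.
      branch 2.2 (add ~(((r | (r & s)) -> t) | ~s), ~(q <-> r)):
        ~(((r | (r & s)) -> t) | ~s): α-rule — add ~((r | (r & s)) -> t), ~~s.
        ~((r | (r & s)) -> t): α-rule — add (r | (r & s)), ~t.
        ~(q <-> r): β-rule — branch into q, ~r  //  ~q, r.
          branch 2.2.1 (add q, ~r):
            (r | (r & s)): β-rule — branch into r  //  (r & s).
              branch 2.2.1.1 (add r):
                × closes — contains both r and ~r.
              branch 2.2.1.2 (add (r & s)):
                (r & s): α-rule — add r, s.
                × closes — contains both r and ~r.
          branch 2.2.2 (add ~q, r):
            (r | (r & s)): β-rule — branch into r  //  (r & s).
              branch 2.2.2.1 (add r):
                ○ open, literals {q=F, r=T, s=T, t=F}.
              branch 2.2.2.2 (add (r & s)):
                (r & s): α-rule — add r, s.
                ○ open, literals {q=F, r=T, s=T, t=F}.
3 branches closed, 10 open.
Each open branch fixes some atoms; the unmentioned ones are free. Counting distinct full assignments: branch {r=F} (q, p, s, t) contributes 16 new; branch {t=T} (q, p, s, r) contributes 8 new; branch {q=T, r=T, t=T} (p, s) contributes 0 new; branch {q=F, r=F} (p, s, t) contributes 0 new; branch {q=F, r=F, s=F} (p, t) contributes 0 new; branch {q=F, r=F, t=T} (p, s) contributes 0 new; branch {q=T, r=T, s=F} (p, t) contributes 2 new; branch {q=F, r=F, s=F} (p, t) contributes 0 new; branch {q=F, r=T, s=T, t=F} (p) contributes 2 new; branch {q=F, r=T, s=T, t=F} (p) contributes 0 new. Total: 28.

28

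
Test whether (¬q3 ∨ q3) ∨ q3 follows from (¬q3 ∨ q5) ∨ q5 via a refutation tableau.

Initial set: {((¬q3 ∨ q5) ∨ q5); ¬((¬q3 ∨ q3) ∨ q3)}.
¬((¬q3 ∨ q3) ∨ q3): α-rule — add ¬(¬q3 ∨ q3), ¬q3.
¬(¬q3 ∨ q3): α-rule — add ¬¬q3, ¬q3.
× closes — contains both q3 and ¬q3.
All 1 branch closes.
Every branch closed, so the premises entail the conclusion.

Yes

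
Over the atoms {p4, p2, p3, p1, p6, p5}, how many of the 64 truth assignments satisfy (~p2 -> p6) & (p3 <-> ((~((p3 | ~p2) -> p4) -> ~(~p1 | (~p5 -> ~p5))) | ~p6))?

20

Initial set: {T ((~p2 -> p6) & (p3 <-> ((~((p3 | ~p2) -> p4) -> ~(~p1 | (~p5 -> ~p5))) | ~p6)))}.
T ((~p2 -> p6) & (p3 <-> ((~((p3 | ~p2) -> p4) -> ~(~p1 | (~p5 -> ~p5))) | ~p6))): α-rule — add T (~p2 -> p6), T (p3 <-> ((~((p3 | ~p2) -> p4) -> ~(~p1 | (~p5 -> ~p5))) | ~p6)).
T (~p2 -> p6): β-rule — branch into F ~p2  //  T p6.
  branch 1 (add F ~p2):
    T (p3 <-> ((~((p3 | ~p2) -> p4) -> ~(~p1 | (~p5 -> ~p5))) | ~p6)): β-rule — branch into T p3, T ((~((p3 | ~p2) -> p4) -> ~(~p1 | (~p5 -> ~p5))) | ~p6)  //  F p3, F ((~((p3 | ~p2) -> p4) -> ~(~p1 | (~p5 -> ~p5))) | ~p6).
      branch 1.1 (add T p3, T ((~((p3 | ~p2) -> p4) -> ~(~p1 | (~p5 -> ~p5))) | ~p6)):
        T ((~((p3 | ~p2) -> p4) -> ~(~p1 | (~p5 -> ~p5))) | ~p6): β-rule — branch into T (~((p3 | ~p2) -> p4) -> ~(~p1 | (~p5 -> ~p5)))  //  T ~p6.
          branch 1.1.1 (add T (~((p3 | ~p2) -> p4) -> ~(~p1 | (~p5 -> ~p5)))):
            T (~((p3 | ~p2) -> p4) -> ~(~p1 | (~p5 -> ~p5))): β-rule — branch into F ~((p3 | ~p2) -> p4)  //  T ~(~p1 | (~p5 -> ~p5)).
              branch 1.1.1.1 (add F ~((p3 | ~p2) -> p4)):
                F ~((p3 | ~p2) -> p4): β-rule — branch into F (p3 | ~p2)  //  T p4.
                  branch 1.1.1.1.1 (add F (p3 | ~p2)):
                    F (p3 | ~p2): α-rule — add F p3, F ~p2.
                    × closes — contains both p3 and ~p3.
                  branch 1.1.1.1.2 (add T p4):
                    ○ open, literals {p2=T, p3=T, p4=T}.
              branch 1.1.1.2 (add T ~(~p1 | (~p5 -> ~p5))):
                T ~(~p1 | (~p5 -> ~p5)): α-rule — add F ~p1, F (~p5 -> ~p5).
                F (~p5 -> ~p5): α-rule — add T ~p5, F ~p5.
                × closes — contains both p5 and ~p5.
          branch 1.1.2 (add T ~p6):
            ○ open, literals {p2=T, p3=T, p6=F}.
      branch 1.2 (add F p3, F ((~((p3 | ~p2) -> p4) -> ~(~p1 | (~p5 -> ~p5))) | ~p6)):
        F ((~((p3 | ~p2) -> p4) -> ~(~p1 | (~p5 -> ~p5))) | ~p6): α-rule — add F (~((p3 | ~p2) -> p4) -> ~(~p1 | (~p5 -> ~p5))), F ~p6.
        F (~((p3 | ~p2) -> p4) -> ~(~p1 | (~p5 -> ~p5))): α-rule — add T ~((p3 | ~p2) -> p4), F ~(~p1 | (~p5 -> ~p5)).
        T ~((p3 | ~p2) -> p4): α-rule — add T (p3 | ~p2), F p4.
        F ~(~p1 | (~p5 -> ~p5)): β-rule — branch into T ~p1  //  T (~p5 -> ~p5).
          branch 1.2.1 (add T ~p1):
            T (p3 | ~p2): β-rule — branch into T p3  //  T ~p2.
              branch 1.2.1.1 (add T p3):
                × closes — contains both p3 and ~p3.
              branch 1.2.1.2 (add T ~p2):
                × closes — contains both p2 and ~p2.
          branch 1.2.2 (add T (~p5 -> ~p5)):
            T (p3 | ~p2): β-rule — branch into T p3  //  T ~p2.
              branch 1.2.2.1 (add T p3):
                × closes — contains both p3 and ~p3.
              branch 1.2.2.2 (add T ~p2):
                × closes — contains both p2 and ~p2.
  branch 2 (add T p6):
    T (p3 <-> ((~((p3 | ~p2) -> p4) -> ~(~p1 | (~p5 -> ~p5))) | ~p6)): β-rule — branch into T p3, T ((~((p3 | ~p2) -> p4) -> ~(~p1 | (~p5 -> ~p5))) | ~p6)  //  F p3, F ((~((p3 | ~p2) -> p4) -> ~(~p1 | (~p5 -> ~p5))) | ~p6).
      branch 2.1 (add T p3, T ((~((p3 | ~p2) -> p4) -> ~(~p1 | (~p5 -> ~p5))) | ~p6)):
        T ((~((p3 | ~p2) -> p4) -> ~(~p1 | (~p5 -> ~p5))) | ~p6): β-rule — branch into T (~((p3 | ~p2) -> p4) -> ~(~p1 | (~p5 -> ~p5)))  //  T ~p6.
          branch 2.1.1 (add T (~((p3 | ~p2) -> p4) -> ~(~p1 | (~p5 -> ~p5)))):
            T (~((p3 | ~p2) -> p4) -> ~(~p1 | (~p5 -> ~p5))): β-rule — branch into F ~((p3 | ~p2) -> p4)  //  T ~(~p1 | (~p5 -> ~p5)).
              branch 2.1.1.1 (add F ~((p3 | ~p2) -> p4)):
                F ~((p3 | ~p2) -> p4): β-rule — branch into F (p3 | ~p2)  //  T p4.
                  branch 2.1.1.1.1 (add F (p3 | ~p2)):
                    F (p3 | ~p2): α-rule — add F p3, F ~p2.
                    × closes — contains both p3 and ~p3.
                  branch 2.1.1.1.2 (add T p4):
                    ○ open, literals {p3=T, p4=T, p6=T}.
              branch 2.1.1.2 (add T ~(~p1 | (~p5 -> ~p5))):
                T ~(~p1 | (~p5 -> ~p5)): α-rule — add F ~p1, F (~p5 -> ~p5).
                F (~p5 -> ~p5): α-rule — add T ~p5, F ~p5.
                × closes — contains both p5 and ~p5.
          branch 2.1.2 (add T ~p6):
            × closes — contains both p6 and ~p6.
      branch 2.2 (add F p3, F ((~((p3 | ~p2) -> p4) -> ~(~p1 | (~p5 -> ~p5))) | ~p6)):
        F ((~((p3 | ~p2) -> p4) -> ~(~p1 | (~p5 -> ~p5))) | ~p6): α-rule — add F (~((p3 | ~p2) -> p4) -> ~(~p1 | (~p5 -> ~p5))), F ~p6.
        F (~((p3 | ~p2) -> p4) -> ~(~p1 | (~p5 -> ~p5))): α-rule — add T ~((p3 | ~p2) -> p4), F ~(~p1 | (~p5 -> ~p5)).
        T ~((p3 | ~p2) -> p4): α-rule — add T (p3 | ~p2), F p4.
        F ~(~p1 | (~p5 -> ~p5)): β-rule — branch into T ~p1  //  T (~p5 -> ~p5).
          branch 2.2.1 (add T ~p1):
            T (p3 | ~p2): β-rule — branch into T p3  //  T ~p2.
              branch 2.2.1.1 (add T p3):
                × closes — contains both p3 and ~p3.
              branch 2.2.1.2 (add T ~p2):
                ○ open, literals {p1=F, p2=F, p3=F, p4=F, p6=T}.
          branch 2.2.2 (add T (~p5 -> ~p5)):
            T (p3 | ~p2): β-rule — branch into T p3  //  T ~p2.
              branch 2.2.2.1 (add T p3):
                × closes — contains both p3 and ~p3.
              branch 2.2.2.2 (add T ~p2):
                T (~p5 -> ~p5): β-rule — branch into F ~p5  //  T ~p5.
                  branch 2.2.2.2.1 (add F ~p5):
                    ○ open, literals {p2=F, p3=F, p4=F, p5=T, p6=T}.
                  branch 2.2.2.2.2 (add T ~p5):
                    ○ open, literals {p2=F, p3=F, p4=F, p5=F, p6=T}.
11 branches closed, 6 open.
Each open branch fixes some atoms; the unmentioned ones are free. Counting distinct full assignments: branch {p2=T, p3=T, p4=T} (p1, p6, p5) contributes 8 new; branch {p2=T, p3=T, p6=F} (p4, p1, p5) contributes 4 new; branch {p3=T, p4=T, p6=T} (p2, p1, p5) contributes 4 new; branch {p1=F, p2=F, p3=F, p4=F, p6=T} (p5) contributes 2 new; branch {p2=F, p3=F, p4=F, p5=T, p6=T} (p1) contributes 1 new; branch {p2=F, p3=F, p4=F, p5=F, p6=T} (p1) contributes 1 new. Total: 20.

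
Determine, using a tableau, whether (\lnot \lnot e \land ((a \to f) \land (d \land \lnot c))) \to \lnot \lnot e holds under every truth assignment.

Valid

Assume the negation and expand:
Initial set: {F ((\lnot \lnot e \land ((a \to f) \land (d \land \lnot c))) \to \lnot \lnot e)}.
F ((\lnot \lnot e \land ((a \to f) \land (d \land \lnot c))) \to \lnot \lnot e): α-rule — add T (\lnot \lnot e \land ((a \to f) \land (d \land \lnot c))), F \lnot \lnot e.
T (\lnot \lnot e \land ((a \to f) \land (d \land \lnot c))): α-rule — add T \lnot \lnot e, T ((a \to f) \land (d \land \lnot c)).
F \lnot \lnot e: drop double negation, giving F e.
T \lnot \lnot e: drop double negation, giving T e.
× closes — contains both e and \lnot e.
All 1 branch closes.
Every branch closed, so the negation is unsatisfiable and the formula is valid.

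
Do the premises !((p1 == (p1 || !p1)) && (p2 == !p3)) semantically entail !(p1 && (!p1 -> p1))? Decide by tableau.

No

Initial set: {!((p1 == (p1 || !p1)) && (p2 == !p3)); !!(p1 && (!p1 -> p1))}.
!!(p1 && (!p1 -> p1)): α-rule — add p1, (!p1 -> p1).
!((p1 == (p1 || !p1)) && (p2 == !p3)): β-rule — branch into !(p1 == (p1 || !p1))  //  !(p2 == !p3).
  branch 1 (add !(p1 == (p1 || !p1))):
    (!p1 -> p1): β-rule — branch into !!p1  //  p1.
      branch 1.1 (add !!p1):
        !(p1 == (p1 || !p1)): β-rule — branch into p1, !(p1 || !p1)  //  !p1, (p1 || !p1).
          branch 1.1.1 (add p1, !(p1 || !p1)):
            !(p1 || !p1): α-rule — add !p1, !!p1.
            × closes — contains both p1 and !p1.
          branch 1.1.2 (add !p1, (p1 || !p1)):
            × closes — contains both p1 and !p1.
      branch 1.2 (add p1):
        !(p1 == (p1 || !p1)): β-rule — branch into p1, !(p1 || !p1)  //  !p1, (p1 || !p1).
          branch 1.2.1 (add p1, !(p1 || !p1)):
            !(p1 || !p1): α-rule — add !p1, !!p1.
            × closes — contains both p1 and !p1.
          branch 1.2.2 (add !p1, (p1 || !p1)):
            × closes — contains both p1 and !p1.
  branch 2 (add !(p2 == !p3)):
    (!p1 -> p1): β-rule — branch into !!p1  //  p1.
      branch 2.1 (add !!p1):
        !(p2 == !p3): β-rule — branch into p2, !!p3  //  !p2, !p3.
          branch 2.1.1 (add p2, !!p3):
            ○ open, literals {p1=true, p2=true, p3=true}.
          branch 2.1.2 (add !p2, !p3):
            ○ open, literals {p1=true, p2=false, p3=false}.
      branch 2.2 (add p1):
        !(p2 == !p3): β-rule — branch into p2, !!p3  //  !p2, !p3.
          branch 2.2.1 (add p2, !!p3):
            ○ open, literals {p1=true, p2=true, p3=true}.
          branch 2.2.2 (add !p2, !p3):
            ○ open, literals {p1=true, p2=false, p3=false}.
4 branches closed, 4 open.
An open branch gives a countermodel: p1=true, p2=true, p3=true (unmentioned atoms arbitrary); the premises hold there but the conclusion fails.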